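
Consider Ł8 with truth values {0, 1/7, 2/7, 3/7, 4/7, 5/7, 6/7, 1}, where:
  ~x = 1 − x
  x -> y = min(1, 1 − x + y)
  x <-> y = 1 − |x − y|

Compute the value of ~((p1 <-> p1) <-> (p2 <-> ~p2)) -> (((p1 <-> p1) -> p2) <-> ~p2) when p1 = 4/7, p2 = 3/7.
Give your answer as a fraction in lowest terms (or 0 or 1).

1

p1 <-> p1 = 4/7 <-> 4/7 = 1
~p2 = ~3/7 = 4/7
p2 <-> ~p2 = 3/7 <-> 4/7 = 6/7
(p1 <-> p1) <-> (p2 <-> ~p2) = 1 <-> 6/7 = 6/7
~((p1 <-> p1) <-> (p2 <-> ~p2)) = ~6/7 = 1/7
p1 <-> p1 = 4/7 <-> 4/7 = 1
(p1 <-> p1) -> p2 = 1 -> 3/7 = 3/7
~p2 = ~3/7 = 4/7
((p1 <-> p1) -> p2) <-> ~p2 = 3/7 <-> 4/7 = 6/7
~((p1 <-> p1) <-> (p2 <-> ~p2)) -> (((p1 <-> p1) -> p2) <-> ~p2) = 1/7 -> 6/7 = 1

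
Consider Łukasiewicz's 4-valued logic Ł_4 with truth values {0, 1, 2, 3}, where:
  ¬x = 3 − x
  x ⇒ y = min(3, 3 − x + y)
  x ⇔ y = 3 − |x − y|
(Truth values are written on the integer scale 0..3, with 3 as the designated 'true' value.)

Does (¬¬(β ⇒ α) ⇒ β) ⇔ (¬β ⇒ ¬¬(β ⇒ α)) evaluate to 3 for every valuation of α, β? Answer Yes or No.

Counterexample: take α = 0, β = 0.
β ⇒ α = 0 ⇒ 0 = 3
¬(β ⇒ α) = ¬3 = 0
¬¬(β ⇒ α) = ¬0 = 3
¬¬(β ⇒ α) ⇒ β = 3 ⇒ 0 = 0
¬β = ¬0 = 3
β ⇒ α = 0 ⇒ 0 = 3
¬(β ⇒ α) = ¬3 = 0
¬¬(β ⇒ α) = ¬0 = 3
¬β ⇒ ¬¬(β ⇒ α) = 3 ⇒ 3 = 3
(¬¬(β ⇒ α) ⇒ β) ⇔ (¬β ⇒ ¬¬(β ⇒ α)) = 0 ⇔ 3 = 0
This gives 0 ≠ 3.

No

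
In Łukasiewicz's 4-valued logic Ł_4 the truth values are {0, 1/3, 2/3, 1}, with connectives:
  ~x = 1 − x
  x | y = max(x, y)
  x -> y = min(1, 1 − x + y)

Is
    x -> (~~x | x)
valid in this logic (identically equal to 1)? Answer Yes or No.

Yes

x = 0 ↦ 1
x = 1/3 ↦ 1
x = 2/3 ↦ 1
x = 1 ↦ 1
Every assignment gives a value ≥ 1.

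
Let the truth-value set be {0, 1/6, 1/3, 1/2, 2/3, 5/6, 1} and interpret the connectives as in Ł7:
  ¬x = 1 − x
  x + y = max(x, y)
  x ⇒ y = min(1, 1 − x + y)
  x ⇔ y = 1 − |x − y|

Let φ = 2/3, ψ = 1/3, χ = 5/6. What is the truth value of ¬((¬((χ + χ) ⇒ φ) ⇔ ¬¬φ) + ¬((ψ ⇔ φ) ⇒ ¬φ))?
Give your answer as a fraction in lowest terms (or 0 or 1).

1/2

χ + χ = 5/6 + 5/6 = 5/6
(χ + χ) ⇒ φ = 5/6 ⇒ 2/3 = 5/6
¬((χ + χ) ⇒ φ) = ¬5/6 = 1/6
¬φ = ¬2/3 = 1/3
¬¬φ = ¬1/3 = 2/3
¬((χ + χ) ⇒ φ) ⇔ ¬¬φ = 1/6 ⇔ 2/3 = 1/2
ψ ⇔ φ = 1/3 ⇔ 2/3 = 2/3
¬φ = ¬2/3 = 1/3
(ψ ⇔ φ) ⇒ ¬φ = 2/3 ⇒ 1/3 = 2/3
¬((ψ ⇔ φ) ⇒ ¬φ) = ¬2/3 = 1/3
(¬((χ + χ) ⇒ φ) ⇔ ¬¬φ) + ¬((ψ ⇔ φ) ⇒ ¬φ) = 1/2 + 1/3 = 1/2
¬((¬((χ + χ) ⇒ φ) ⇔ ¬¬φ) + ¬((ψ ⇔ φ) ⇒ ¬φ)) = ¬1/2 = 1/2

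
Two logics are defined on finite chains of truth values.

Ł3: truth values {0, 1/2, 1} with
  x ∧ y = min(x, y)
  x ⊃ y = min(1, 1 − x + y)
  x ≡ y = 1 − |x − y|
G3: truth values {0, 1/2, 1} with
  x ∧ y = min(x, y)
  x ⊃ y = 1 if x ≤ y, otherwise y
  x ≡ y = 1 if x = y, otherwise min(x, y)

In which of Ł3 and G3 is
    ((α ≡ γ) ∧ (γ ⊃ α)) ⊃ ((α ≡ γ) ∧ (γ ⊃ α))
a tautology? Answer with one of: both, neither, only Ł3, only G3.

In Ł3: every assignment gives 1 — tautology.
In G3: every assignment gives 1 — tautology.

both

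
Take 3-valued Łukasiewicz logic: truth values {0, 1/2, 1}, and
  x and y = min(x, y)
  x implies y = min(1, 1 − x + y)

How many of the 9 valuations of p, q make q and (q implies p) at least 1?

p = 0, q = 0 ↦ 0  <
p = 0, q = 1/2 ↦ 1/2  <
p = 0, q = 1 ↦ 0  <
p = 1/2, q = 0 ↦ 0  <
p = 1/2, q = 1/2 ↦ 1/2  <
p = 1/2, q = 1 ↦ 1/2  <
p = 1, q = 0 ↦ 0  <
p = 1, q = 1/2 ↦ 1/2  <
p = 1, q = 1 ↦ 1  ≥
So 1 of the 9 assignments meets the threshold.

1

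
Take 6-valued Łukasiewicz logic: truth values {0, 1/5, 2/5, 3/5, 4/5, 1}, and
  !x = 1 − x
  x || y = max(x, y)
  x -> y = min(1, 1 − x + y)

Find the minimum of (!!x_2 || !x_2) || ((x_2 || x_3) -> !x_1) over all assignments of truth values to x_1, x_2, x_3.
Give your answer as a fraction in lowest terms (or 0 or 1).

Take x_1 = 2/5, x_2 = 2/5, x_3 = 1:
!x_2 = !2/5 = 3/5
!!x_2 = !3/5 = 2/5
!x_2 = !2/5 = 3/5
!!x_2 || !x_2 = 2/5 || 3/5 = 3/5
x_2 || x_3 = 2/5 || 1 = 1
!x_1 = !2/5 = 3/5
(x_2 || x_3) -> !x_1 = 1 -> 3/5 = 3/5
(!!x_2 || !x_2) || ((x_2 || x_3) -> !x_1) = 3/5 || 3/5 = 3/5
No assignment yields a value below 3/5, so this is the minimum.

3/5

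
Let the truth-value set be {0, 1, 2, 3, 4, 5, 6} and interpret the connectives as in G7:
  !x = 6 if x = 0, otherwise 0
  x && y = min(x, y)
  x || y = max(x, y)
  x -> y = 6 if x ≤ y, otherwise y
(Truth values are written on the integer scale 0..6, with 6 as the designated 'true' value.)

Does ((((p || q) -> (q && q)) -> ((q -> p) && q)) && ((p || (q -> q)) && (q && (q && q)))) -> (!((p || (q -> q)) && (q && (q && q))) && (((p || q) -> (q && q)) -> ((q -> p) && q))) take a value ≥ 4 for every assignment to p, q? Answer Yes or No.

Counterexample: take p = 1, q = 1.
p || q = 1 || 1 = 1
q && q = 1 && 1 = 1
(p || q) -> (q && q) = 1 -> 1 = 6
q -> p = 1 -> 1 = 6
(q -> p) && q = 6 && 1 = 1
((p || q) -> (q && q)) -> ((q -> p) && q) = 6 -> 1 = 1
q -> q = 1 -> 1 = 6
p || (q -> q) = 1 || 6 = 6
q && q = 1 && 1 = 1
q && (q && q) = 1 && 1 = 1
(p || (q -> q)) && (q && (q && q)) = 6 && 1 = 1
(((p || q) -> (q && q)) -> ((q -> p) && q)) && ((p || (q -> q)) && (q && (q && q))) = 1 && 1 = 1
q -> q = 1 -> 1 = 6
p || (q -> q) = 1 || 6 = 6
q && q = 1 && 1 = 1
q && (q && q) = 1 && 1 = 1
(p || (q -> q)) && (q && (q && q)) = 6 && 1 = 1
!((p || (q -> q)) && (q && (q && q))) = !1 = 0
p || q = 1 || 1 = 1
q && q = 1 && 1 = 1
(p || q) -> (q && q) = 1 -> 1 = 6
q -> p = 1 -> 1 = 6
(q -> p) && q = 6 && 1 = 1
((p || q) -> (q && q)) -> ((q -> p) && q) = 6 -> 1 = 1
!((p || (q -> q)) && (q && (q && q))) && (((p || q) -> (q && q)) -> ((q -> p) && q)) = 0 && 1 = 0
((((p || q) -> (q && q)) -> ((q -> p) && q)) && ((p || (q -> q)) && (q && (q && q)))) -> (!((p || (q -> q)) && (q && (q && q))) && (((p || q) -> (q && q)) -> ((q -> p) && q))) = 1 -> 0 = 0
This gives 0, which is below 4.

No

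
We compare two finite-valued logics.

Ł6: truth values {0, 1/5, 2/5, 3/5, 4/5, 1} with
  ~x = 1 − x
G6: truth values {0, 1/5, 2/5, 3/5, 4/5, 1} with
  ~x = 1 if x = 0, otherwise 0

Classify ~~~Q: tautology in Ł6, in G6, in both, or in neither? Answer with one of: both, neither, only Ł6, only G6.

In Ł6: at Q = 1/5 the value is 4/5 — not a tautology.
In G6: at Q = 1/5 the value is 0 — not a tautology.

neither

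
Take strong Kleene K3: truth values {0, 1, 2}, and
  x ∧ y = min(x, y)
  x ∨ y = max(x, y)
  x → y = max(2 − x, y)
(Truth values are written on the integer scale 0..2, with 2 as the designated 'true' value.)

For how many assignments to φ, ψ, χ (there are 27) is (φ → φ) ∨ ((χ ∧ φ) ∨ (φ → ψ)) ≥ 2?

21

value 2: 21 assignments (counts)
value 1: 6 assignments
So 21 of the 27 assignments meet the threshold.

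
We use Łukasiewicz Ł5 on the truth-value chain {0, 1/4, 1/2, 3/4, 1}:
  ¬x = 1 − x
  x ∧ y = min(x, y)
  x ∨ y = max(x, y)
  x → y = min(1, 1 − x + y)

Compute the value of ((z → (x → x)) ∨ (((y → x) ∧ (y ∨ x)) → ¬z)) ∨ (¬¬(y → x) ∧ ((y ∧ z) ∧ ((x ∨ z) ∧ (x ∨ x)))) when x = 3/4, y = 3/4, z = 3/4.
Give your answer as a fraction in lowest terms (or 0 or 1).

x → x = 3/4 → 3/4 = 1
z → (x → x) = 3/4 → 1 = 1
y → x = 3/4 → 3/4 = 1
y ∨ x = 3/4 ∨ 3/4 = 3/4
(y → x) ∧ (y ∨ x) = 1 ∧ 3/4 = 3/4
¬z = ¬3/4 = 1/4
((y → x) ∧ (y ∨ x)) → ¬z = 3/4 → 1/4 = 1/2
(z → (x → x)) ∨ (((y → x) ∧ (y ∨ x)) → ¬z) = 1 ∨ 1/2 = 1
y → x = 3/4 → 3/4 = 1
¬(y → x) = ¬1 = 0
¬¬(y → x) = ¬0 = 1
y ∧ z = 3/4 ∧ 3/4 = 3/4
x ∨ z = 3/4 ∨ 3/4 = 3/4
x ∨ x = 3/4 ∨ 3/4 = 3/4
(x ∨ z) ∧ (x ∨ x) = 3/4 ∧ 3/4 = 3/4
(y ∧ z) ∧ ((x ∨ z) ∧ (x ∨ x)) = 3/4 ∧ 3/4 = 3/4
¬¬(y → x) ∧ ((y ∧ z) ∧ ((x ∨ z) ∧ (x ∨ x))) = 1 ∧ 3/4 = 3/4
((z → (x → x)) ∨ (((y → x) ∧ (y ∨ x)) → ¬z)) ∨ (¬¬(y → x) ∧ ((y ∧ z) ∧ ((x ∨ z) ∧ (x ∨ x)))) = 1 ∨ 3/4 = 1

1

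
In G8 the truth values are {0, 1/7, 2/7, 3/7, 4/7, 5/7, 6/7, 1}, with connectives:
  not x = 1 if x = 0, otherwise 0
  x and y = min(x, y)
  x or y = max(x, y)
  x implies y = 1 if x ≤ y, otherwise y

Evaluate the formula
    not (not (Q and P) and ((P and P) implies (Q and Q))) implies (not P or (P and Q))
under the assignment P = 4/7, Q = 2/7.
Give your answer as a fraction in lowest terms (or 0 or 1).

2/7

Q and P = 2/7 and 4/7 = 2/7
not (Q and P) = not 2/7 = 0
P and P = 4/7 and 4/7 = 4/7
Q and Q = 2/7 and 2/7 = 2/7
(P and P) implies (Q and Q) = 4/7 implies 2/7 = 2/7
not (Q and P) and ((P and P) implies (Q and Q)) = 0 and 2/7 = 0
not (not (Q and P) and ((P and P) implies (Q and Q))) = not 0 = 1
not P = not 4/7 = 0
P and Q = 4/7 and 2/7 = 2/7
not P or (P and Q) = 0 or 2/7 = 2/7
not (not (Q and P) and ((P and P) implies (Q and Q))) implies (not P or (P and Q)) = 1 implies 2/7 = 2/7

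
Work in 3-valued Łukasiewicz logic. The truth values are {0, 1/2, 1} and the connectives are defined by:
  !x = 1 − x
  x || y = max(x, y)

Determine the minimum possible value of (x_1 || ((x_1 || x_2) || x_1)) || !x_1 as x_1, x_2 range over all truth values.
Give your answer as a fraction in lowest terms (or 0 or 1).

Take x_1 = 1/2, x_2 = 0:
x_1 || x_2 = 1/2 || 0 = 1/2
(x_1 || x_2) || x_1 = 1/2 || 1/2 = 1/2
x_1 || ((x_1 || x_2) || x_1) = 1/2 || 1/2 = 1/2
!x_1 = !1/2 = 1/2
(x_1 || ((x_1 || x_2) || x_1)) || !x_1 = 1/2 || 1/2 = 1/2
No assignment yields a value below 1/2, so this is the minimum.

1/2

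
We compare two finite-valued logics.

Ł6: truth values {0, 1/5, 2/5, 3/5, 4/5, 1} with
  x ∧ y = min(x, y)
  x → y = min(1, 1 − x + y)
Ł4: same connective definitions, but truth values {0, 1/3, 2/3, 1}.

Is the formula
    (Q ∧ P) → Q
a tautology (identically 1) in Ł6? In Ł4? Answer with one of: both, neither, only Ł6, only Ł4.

In Ł6: every assignment gives 1 — tautology.
In Ł4: every assignment gives 1 — tautology.

both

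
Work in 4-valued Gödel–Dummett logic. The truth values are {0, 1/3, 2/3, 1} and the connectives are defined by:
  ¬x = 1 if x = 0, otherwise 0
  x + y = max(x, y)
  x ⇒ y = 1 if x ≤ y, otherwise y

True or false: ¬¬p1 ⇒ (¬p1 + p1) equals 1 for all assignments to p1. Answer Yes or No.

No

Counterexample: take p1 = 1/3.
¬p1 = ¬1/3 = 0
¬¬p1 = ¬0 = 1
¬p1 = ¬1/3 = 0
¬p1 + p1 = 0 + 1/3 = 1/3
¬¬p1 ⇒ (¬p1 + p1) = 1 ⇒ 1/3 = 1/3
This gives 1/3 ≠ 1.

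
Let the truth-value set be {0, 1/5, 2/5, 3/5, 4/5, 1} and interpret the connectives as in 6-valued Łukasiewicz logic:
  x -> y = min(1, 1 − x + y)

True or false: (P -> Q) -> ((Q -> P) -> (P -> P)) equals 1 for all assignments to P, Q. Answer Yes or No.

At P = 4/5, Q = 0, for instance:
P -> Q = 4/5 -> 0 = 1/5
Q -> P = 0 -> 4/5 = 1
P -> P = 4/5 -> 4/5 = 1
(Q -> P) -> (P -> P) = 1 -> 1 = 1
(P -> Q) -> ((Q -> P) -> (P -> P)) = 1/5 -> 1 = 1
and checking the remaining 35 assignments likewise gives ≥ 1 in every case.

Yes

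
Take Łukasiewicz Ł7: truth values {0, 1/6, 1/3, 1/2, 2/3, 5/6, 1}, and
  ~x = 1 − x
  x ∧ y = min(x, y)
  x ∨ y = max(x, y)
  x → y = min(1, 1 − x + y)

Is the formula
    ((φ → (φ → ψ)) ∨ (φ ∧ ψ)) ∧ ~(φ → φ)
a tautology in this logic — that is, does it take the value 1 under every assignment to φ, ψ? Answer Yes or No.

No

Counterexample: take φ = 0, ψ = 0.
φ → ψ = 0 → 0 = 1
φ → (φ → ψ) = 0 → 1 = 1
φ ∧ ψ = 0 ∧ 0 = 0
(φ → (φ → ψ)) ∨ (φ ∧ ψ) = 1 ∨ 0 = 1
φ → φ = 0 → 0 = 1
~(φ → φ) = ~1 = 0
((φ → (φ → ψ)) ∨ (φ ∧ ψ)) ∧ ~(φ → φ) = 1 ∧ 0 = 0
This gives 0 ≠ 1.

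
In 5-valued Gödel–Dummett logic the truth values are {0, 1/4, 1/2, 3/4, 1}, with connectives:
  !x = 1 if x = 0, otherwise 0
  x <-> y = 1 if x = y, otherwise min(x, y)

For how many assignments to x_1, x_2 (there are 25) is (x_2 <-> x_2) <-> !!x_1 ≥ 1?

value 1: 20 assignments (counts)
value 0: 5 assignments
So 20 of the 25 assignments meet the threshold.

20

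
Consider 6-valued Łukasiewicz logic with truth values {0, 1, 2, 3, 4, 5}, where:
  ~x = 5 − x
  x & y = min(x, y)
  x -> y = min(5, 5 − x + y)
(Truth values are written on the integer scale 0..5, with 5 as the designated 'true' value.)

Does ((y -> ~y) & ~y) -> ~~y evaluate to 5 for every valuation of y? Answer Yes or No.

No

Counterexample: take y = 0.
~y = ~0 = 5
y -> ~y = 0 -> 5 = 5
~y = ~0 = 5
(y -> ~y) & ~y = 5 & 5 = 5
~y = ~0 = 5
~~y = ~5 = 0
((y -> ~y) & ~y) -> ~~y = 5 -> 0 = 0
This gives 0 ≠ 5.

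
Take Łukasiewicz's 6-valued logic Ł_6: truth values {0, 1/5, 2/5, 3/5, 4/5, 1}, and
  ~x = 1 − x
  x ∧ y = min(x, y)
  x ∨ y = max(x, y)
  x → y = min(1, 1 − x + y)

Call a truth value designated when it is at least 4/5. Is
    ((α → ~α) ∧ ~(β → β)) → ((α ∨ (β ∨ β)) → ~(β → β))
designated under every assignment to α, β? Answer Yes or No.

Yes

At α = 2/5, β = 1, for instance:
~α = ~2/5 = 3/5
α → ~α = 2/5 → 3/5 = 1
β → β = 1 → 1 = 1
~(β → β) = ~1 = 0
(α → ~α) ∧ ~(β → β) = 1 ∧ 0 = 0
β ∨ β = 1 ∨ 1 = 1
α ∨ (β ∨ β) = 2/5 ∨ 1 = 1
β → β = 1 → 1 = 1
~(β → β) = ~1 = 0
(α ∨ (β ∨ β)) → ~(β → β) = 1 → 0 = 0
((α → ~α) ∧ ~(β → β)) → ((α ∨ (β ∨ β)) → ~(β → β)) = 0 → 0 = 1
and checking the remaining 35 assignments likewise gives ≥ 4/5 in every case.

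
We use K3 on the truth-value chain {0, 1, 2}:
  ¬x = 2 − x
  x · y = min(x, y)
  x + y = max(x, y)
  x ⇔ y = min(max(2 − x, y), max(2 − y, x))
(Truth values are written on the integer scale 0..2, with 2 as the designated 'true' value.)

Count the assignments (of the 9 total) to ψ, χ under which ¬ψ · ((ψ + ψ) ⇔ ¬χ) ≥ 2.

1

ψ = 0, χ = 0 ↦ 0  <
ψ = 0, χ = 1 ↦ 1  <
ψ = 0, χ = 2 ↦ 2  ≥
ψ = 1, χ = 0 ↦ 1  <
ψ = 1, χ = 1 ↦ 1  <
ψ = 1, χ = 2 ↦ 1  <
ψ = 2, χ = 0 ↦ 0  <
ψ = 2, χ = 1 ↦ 0  <
ψ = 2, χ = 2 ↦ 0  <
So 1 of the 9 assignments meets the threshold.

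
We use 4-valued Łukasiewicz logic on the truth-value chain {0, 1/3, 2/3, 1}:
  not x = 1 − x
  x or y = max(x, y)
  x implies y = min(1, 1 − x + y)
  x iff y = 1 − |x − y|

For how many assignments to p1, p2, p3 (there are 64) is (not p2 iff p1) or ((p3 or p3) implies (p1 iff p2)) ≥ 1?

value 1: 52 assignments (counts)
value 2/3: 12 assignments
So 52 of the 64 assignments meet the threshold.

52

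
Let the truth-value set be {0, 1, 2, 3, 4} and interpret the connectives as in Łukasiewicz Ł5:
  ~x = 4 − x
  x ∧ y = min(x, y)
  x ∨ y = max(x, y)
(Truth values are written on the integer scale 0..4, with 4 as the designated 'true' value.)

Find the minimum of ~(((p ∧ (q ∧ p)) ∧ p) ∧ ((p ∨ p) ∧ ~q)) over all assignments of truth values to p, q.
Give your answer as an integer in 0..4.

2

Take p = 2, q = 2:
q ∧ p = 2 ∧ 2 = 2
p ∧ (q ∧ p) = 2 ∧ 2 = 2
(p ∧ (q ∧ p)) ∧ p = 2 ∧ 2 = 2
p ∨ p = 2 ∨ 2 = 2
~q = ~2 = 2
(p ∨ p) ∧ ~q = 2 ∧ 2 = 2
((p ∧ (q ∧ p)) ∧ p) ∧ ((p ∨ p) ∧ ~q) = 2 ∧ 2 = 2
~(((p ∧ (q ∧ p)) ∧ p) ∧ ((p ∨ p) ∧ ~q)) = ~2 = 2
No assignment yields a value below 2, so this is the minimum.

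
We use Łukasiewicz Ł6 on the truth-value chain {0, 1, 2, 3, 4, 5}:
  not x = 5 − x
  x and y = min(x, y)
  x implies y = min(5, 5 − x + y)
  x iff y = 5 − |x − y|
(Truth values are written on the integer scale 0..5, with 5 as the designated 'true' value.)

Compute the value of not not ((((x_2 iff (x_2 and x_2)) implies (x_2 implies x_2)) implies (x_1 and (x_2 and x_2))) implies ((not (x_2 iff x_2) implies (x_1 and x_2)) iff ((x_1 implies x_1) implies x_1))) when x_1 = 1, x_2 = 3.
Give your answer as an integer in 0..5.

x_2 and x_2 = 3 and 3 = 3
x_2 iff (x_2 and x_2) = 3 iff 3 = 5
x_2 implies x_2 = 3 implies 3 = 5
(x_2 iff (x_2 and x_2)) implies (x_2 implies x_2) = 5 implies 5 = 5
x_2 and x_2 = 3 and 3 = 3
x_1 and (x_2 and x_2) = 1 and 3 = 1
((x_2 iff (x_2 and x_2)) implies (x_2 implies x_2)) implies (x_1 and (x_2 and x_2)) = 5 implies 1 = 1
x_2 iff x_2 = 3 iff 3 = 5
not (x_2 iff x_2) = not 5 = 0
x_1 and x_2 = 1 and 3 = 1
not (x_2 iff x_2) implies (x_1 and x_2) = 0 implies 1 = 5
x_1 implies x_1 = 1 implies 1 = 5
(x_1 implies x_1) implies x_1 = 5 implies 1 = 1
(not (x_2 iff x_2) implies (x_1 and x_2)) iff ((x_1 implies x_1) implies x_1) = 5 iff 1 = 1
(((x_2 iff (x_2 and x_2)) implies (x_2 implies x_2)) implies (x_1 and (x_2 and x_2))) implies ((not (x_2 iff x_2) implies (x_1 and x_2)) iff ((x_1 implies x_1) implies x_1)) = 1 implies 1 = 5
not ((((x_2 iff (x_2 and x_2)) implies (x_2 implies x_2)) implies (x_1 and (x_2 and x_2))) implies ((not (x_2 iff x_2) implies (x_1 and x_2)) iff ((x_1 implies x_1) implies x_1))) = not 5 = 0
not not ((((x_2 iff (x_2 and x_2)) implies (x_2 implies x_2)) implies (x_1 and (x_2 and x_2))) implies ((not (x_2 iff x_2) implies (x_1 and x_2)) iff ((x_1 implies x_1) implies x_1))) = not 0 = 5

5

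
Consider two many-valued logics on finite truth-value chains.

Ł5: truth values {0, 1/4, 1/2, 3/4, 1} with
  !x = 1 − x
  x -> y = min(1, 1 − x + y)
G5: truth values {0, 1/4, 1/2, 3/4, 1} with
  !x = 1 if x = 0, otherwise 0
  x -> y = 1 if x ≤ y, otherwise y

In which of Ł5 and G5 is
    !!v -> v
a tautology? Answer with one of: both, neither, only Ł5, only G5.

only Ł5

In Ł5: every assignment gives 1 — tautology.
In G5: at v = 1/4 the value is 1/4 — not a tautology.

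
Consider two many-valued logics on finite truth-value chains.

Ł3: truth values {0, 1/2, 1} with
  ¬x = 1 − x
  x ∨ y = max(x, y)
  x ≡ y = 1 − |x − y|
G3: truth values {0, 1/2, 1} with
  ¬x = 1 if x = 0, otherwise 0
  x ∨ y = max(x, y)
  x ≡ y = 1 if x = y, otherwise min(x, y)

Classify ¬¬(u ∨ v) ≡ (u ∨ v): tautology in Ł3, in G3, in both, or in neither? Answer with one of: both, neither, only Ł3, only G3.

only Ł3

In Ł3: every assignment gives 1 — tautology.
In G3: at u = 0, v = 1/2 the value is 1/2 — not a tautology.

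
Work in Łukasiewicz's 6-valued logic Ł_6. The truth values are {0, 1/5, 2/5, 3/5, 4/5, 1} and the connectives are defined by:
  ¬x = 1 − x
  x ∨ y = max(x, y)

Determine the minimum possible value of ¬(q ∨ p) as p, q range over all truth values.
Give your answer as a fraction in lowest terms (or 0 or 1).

Take p = 0, q = 1:
q ∨ p = 1 ∨ 0 = 1
¬(q ∨ p) = ¬1 = 0
No assignment yields a value below 0, so this is the minimum.

0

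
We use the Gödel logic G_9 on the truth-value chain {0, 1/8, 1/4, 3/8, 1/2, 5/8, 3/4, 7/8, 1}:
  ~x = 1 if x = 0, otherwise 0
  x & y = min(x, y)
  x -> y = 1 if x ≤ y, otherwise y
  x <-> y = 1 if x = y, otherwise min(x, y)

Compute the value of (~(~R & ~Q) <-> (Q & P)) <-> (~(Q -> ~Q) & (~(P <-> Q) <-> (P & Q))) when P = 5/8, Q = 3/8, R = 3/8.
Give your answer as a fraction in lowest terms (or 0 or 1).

~R = ~3/8 = 0
~Q = ~3/8 = 0
~R & ~Q = 0 & 0 = 0
~(~R & ~Q) = ~0 = 1
Q & P = 3/8 & 5/8 = 3/8
~(~R & ~Q) <-> (Q & P) = 1 <-> 3/8 = 3/8
~Q = ~3/8 = 0
Q -> ~Q = 3/8 -> 0 = 0
~(Q -> ~Q) = ~0 = 1
P <-> Q = 5/8 <-> 3/8 = 3/8
~(P <-> Q) = ~3/8 = 0
P & Q = 5/8 & 3/8 = 3/8
~(P <-> Q) <-> (P & Q) = 0 <-> 3/8 = 0
~(Q -> ~Q) & (~(P <-> Q) <-> (P & Q)) = 1 & 0 = 0
(~(~R & ~Q) <-> (Q & P)) <-> (~(Q -> ~Q) & (~(P <-> Q) <-> (P & Q))) = 3/8 <-> 0 = 0

0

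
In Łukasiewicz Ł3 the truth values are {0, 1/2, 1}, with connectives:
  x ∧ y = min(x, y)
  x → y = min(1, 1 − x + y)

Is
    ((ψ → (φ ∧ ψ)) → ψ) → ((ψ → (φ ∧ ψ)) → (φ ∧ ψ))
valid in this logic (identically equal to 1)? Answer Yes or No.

No

Counterexample: take φ = 0, ψ = 1/2.
φ ∧ ψ = 0 ∧ 1/2 = 0
ψ → (φ ∧ ψ) = 1/2 → 0 = 1/2
(ψ → (φ ∧ ψ)) → ψ = 1/2 → 1/2 = 1
φ ∧ ψ = 0 ∧ 1/2 = 0
ψ → (φ ∧ ψ) = 1/2 → 0 = 1/2
φ ∧ ψ = 0 ∧ 1/2 = 0
(ψ → (φ ∧ ψ)) → (φ ∧ ψ) = 1/2 → 0 = 1/2
((ψ → (φ ∧ ψ)) → ψ) → ((ψ → (φ ∧ ψ)) → (φ ∧ ψ)) = 1 → 1/2 = 1/2
This gives 1/2 ≠ 1.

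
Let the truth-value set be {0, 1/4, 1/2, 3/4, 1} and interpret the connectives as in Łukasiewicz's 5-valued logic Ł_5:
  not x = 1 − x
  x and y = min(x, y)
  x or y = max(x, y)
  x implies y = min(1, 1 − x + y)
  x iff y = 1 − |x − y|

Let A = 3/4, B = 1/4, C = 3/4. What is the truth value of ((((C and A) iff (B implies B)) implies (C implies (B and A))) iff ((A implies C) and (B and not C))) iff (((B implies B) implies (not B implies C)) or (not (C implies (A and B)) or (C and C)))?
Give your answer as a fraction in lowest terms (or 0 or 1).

C and A = 3/4 and 3/4 = 3/4
B implies B = 1/4 implies 1/4 = 1
(C and A) iff (B implies B) = 3/4 iff 1 = 3/4
B and A = 1/4 and 3/4 = 1/4
C implies (B and A) = 3/4 implies 1/4 = 1/2
((C and A) iff (B implies B)) implies (C implies (B and A)) = 3/4 implies 1/2 = 3/4
A implies C = 3/4 implies 3/4 = 1
not C = not 3/4 = 1/4
B and not C = 1/4 and 1/4 = 1/4
(A implies C) and (B and not C) = 1 and 1/4 = 1/4
(((C and A) iff (B implies B)) implies (C implies (B and A))) iff ((A implies C) and (B and not C)) = 3/4 iff 1/4 = 1/2
B implies B = 1/4 implies 1/4 = 1
not B = not 1/4 = 3/4
not B implies C = 3/4 implies 3/4 = 1
(B implies B) implies (not B implies C) = 1 implies 1 = 1
A and B = 3/4 and 1/4 = 1/4
C implies (A and B) = 3/4 implies 1/4 = 1/2
not (C implies (A and B)) = not 1/2 = 1/2
C and C = 3/4 and 3/4 = 3/4
not (C implies (A and B)) or (C and C) = 1/2 or 3/4 = 3/4
((B implies B) implies (not B implies C)) or (not (C implies (A and B)) or (C and C)) = 1 or 3/4 = 1
((((C and A) iff (B implies B)) implies (C implies (B and A))) iff ((A implies C) and (B and not C))) iff (((B implies B) implies (not B implies C)) or (not (C implies (A and B)) or (C and C))) = 1/2 iff 1 = 1/2

1/2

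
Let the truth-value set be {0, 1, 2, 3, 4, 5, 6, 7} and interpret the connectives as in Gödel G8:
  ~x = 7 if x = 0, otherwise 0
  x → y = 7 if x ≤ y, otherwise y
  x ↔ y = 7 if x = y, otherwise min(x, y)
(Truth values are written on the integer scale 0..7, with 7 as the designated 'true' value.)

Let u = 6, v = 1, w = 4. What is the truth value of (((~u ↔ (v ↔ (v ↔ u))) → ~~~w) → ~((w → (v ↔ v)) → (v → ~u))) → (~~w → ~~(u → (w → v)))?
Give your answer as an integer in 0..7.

7

~u = ~6 = 0
v ↔ u = 1 ↔ 6 = 1
v ↔ (v ↔ u) = 1 ↔ 1 = 7
~u ↔ (v ↔ (v ↔ u)) = 0 ↔ 7 = 0
~w = ~4 = 0
~~w = ~0 = 7
~~~w = ~7 = 0
(~u ↔ (v ↔ (v ↔ u))) → ~~~w = 0 → 0 = 7
v ↔ v = 1 ↔ 1 = 7
w → (v ↔ v) = 4 → 7 = 7
~u = ~6 = 0
v → ~u = 1 → 0 = 0
(w → (v ↔ v)) → (v → ~u) = 7 → 0 = 0
~((w → (v ↔ v)) → (v → ~u)) = ~0 = 7
((~u ↔ (v ↔ (v ↔ u))) → ~~~w) → ~((w → (v ↔ v)) → (v → ~u)) = 7 → 7 = 7
~w = ~4 = 0
~~w = ~0 = 7
w → v = 4 → 1 = 1
u → (w → v) = 6 → 1 = 1
~(u → (w → v)) = ~1 = 0
~~(u → (w → v)) = ~0 = 7
~~w → ~~(u → (w → v)) = 7 → 7 = 7
(((~u ↔ (v ↔ (v ↔ u))) → ~~~w) → ~((w → (v ↔ v)) → (v → ~u))) → (~~w → ~~(u → (w → v))) = 7 → 7 = 7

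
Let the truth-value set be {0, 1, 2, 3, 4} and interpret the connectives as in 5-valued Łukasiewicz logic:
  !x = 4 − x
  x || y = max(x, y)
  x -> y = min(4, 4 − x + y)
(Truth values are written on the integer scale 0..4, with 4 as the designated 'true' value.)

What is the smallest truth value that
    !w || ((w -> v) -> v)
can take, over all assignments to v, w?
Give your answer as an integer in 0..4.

2

Take v = 0, w = 2:
!w = !2 = 2
w -> v = 2 -> 0 = 2
(w -> v) -> v = 2 -> 0 = 2
!w || ((w -> v) -> v) = 2 || 2 = 2
No assignment yields a value below 2, so this is the minimum.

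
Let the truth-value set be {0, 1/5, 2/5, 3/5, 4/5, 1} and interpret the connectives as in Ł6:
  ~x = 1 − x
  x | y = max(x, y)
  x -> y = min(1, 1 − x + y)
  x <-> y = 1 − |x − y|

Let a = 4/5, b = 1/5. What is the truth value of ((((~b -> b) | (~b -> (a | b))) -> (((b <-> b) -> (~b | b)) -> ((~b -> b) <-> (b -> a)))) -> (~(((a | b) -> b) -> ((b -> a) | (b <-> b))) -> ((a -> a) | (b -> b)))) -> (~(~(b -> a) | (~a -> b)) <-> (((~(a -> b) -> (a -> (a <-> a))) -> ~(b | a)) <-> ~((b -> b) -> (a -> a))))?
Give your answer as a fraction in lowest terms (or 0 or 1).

~b = ~1/5 = 4/5
~b -> b = 4/5 -> 1/5 = 2/5
~b = ~1/5 = 4/5
a | b = 4/5 | 1/5 = 4/5
~b -> (a | b) = 4/5 -> 4/5 = 1
(~b -> b) | (~b -> (a | b)) = 2/5 | 1 = 1
b <-> b = 1/5 <-> 1/5 = 1
~b = ~1/5 = 4/5
~b | b = 4/5 | 1/5 = 4/5
(b <-> b) -> (~b | b) = 1 -> 4/5 = 4/5
~b = ~1/5 = 4/5
~b -> b = 4/5 -> 1/5 = 2/5
b -> a = 1/5 -> 4/5 = 1
(~b -> b) <-> (b -> a) = 2/5 <-> 1 = 2/5
((b <-> b) -> (~b | b)) -> ((~b -> b) <-> (b -> a)) = 4/5 -> 2/5 = 3/5
((~b -> b) | (~b -> (a | b))) -> (((b <-> b) -> (~b | b)) -> ((~b -> b) <-> (b -> a))) = 1 -> 3/5 = 3/5
a | b = 4/5 | 1/5 = 4/5
(a | b) -> b = 4/5 -> 1/5 = 2/5
b -> a = 1/5 -> 4/5 = 1
b <-> b = 1/5 <-> 1/5 = 1
(b -> a) | (b <-> b) = 1 | 1 = 1
((a | b) -> b) -> ((b -> a) | (b <-> b)) = 2/5 -> 1 = 1
~(((a | b) -> b) -> ((b -> a) | (b <-> b))) = ~1 = 0
a -> a = 4/5 -> 4/5 = 1
b -> b = 1/5 -> 1/5 = 1
(a -> a) | (b -> b) = 1 | 1 = 1
~(((a | b) -> b) -> ((b -> a) | (b <-> b))) -> ((a -> a) | (b -> b)) = 0 -> 1 = 1
(((~b -> b) | (~b -> (a | b))) -> (((b <-> b) -> (~b | b)) -> ((~b -> b) <-> (b -> a)))) -> (~(((a | b) -> b) -> ((b -> a) | (b <-> b))) -> ((a -> a) | (b -> b))) = 3/5 -> 1 = 1
b -> a = 1/5 -> 4/5 = 1
~(b -> a) = ~1 = 0
~a = ~4/5 = 1/5
~a -> b = 1/5 -> 1/5 = 1
~(b -> a) | (~a -> b) = 0 | 1 = 1
~(~(b -> a) | (~a -> b)) = ~1 = 0
a -> b = 4/5 -> 1/5 = 2/5
~(a -> b) = ~2/5 = 3/5
a <-> a = 4/5 <-> 4/5 = 1
a -> (a <-> a) = 4/5 -> 1 = 1
~(a -> b) -> (a -> (a <-> a)) = 3/5 -> 1 = 1
b | a = 1/5 | 4/5 = 4/5
~(b | a) = ~4/5 = 1/5
(~(a -> b) -> (a -> (a <-> a))) -> ~(b | a) = 1 -> 1/5 = 1/5
b -> b = 1/5 -> 1/5 = 1
a -> a = 4/5 -> 4/5 = 1
(b -> b) -> (a -> a) = 1 -> 1 = 1
~((b -> b) -> (a -> a)) = ~1 = 0
((~(a -> b) -> (a -> (a <-> a))) -> ~(b | a)) <-> ~((b -> b) -> (a -> a)) = 1/5 <-> 0 = 4/5
~(~(b -> a) | (~a -> b)) <-> (((~(a -> b) -> (a -> (a <-> a))) -> ~(b | a)) <-> ~((b -> b) -> (a -> a))) = 0 <-> 4/5 = 1/5
((((~b -> b) | (~b -> (a | b))) -> (((b <-> b) -> (~b | b)) -> ((~b -> b) <-> (b -> a)))) -> (~(((a | b) -> b) -> ((b -> a) | (b <-> b))) -> ((a -> a) | (b -> b)))) -> (~(~(b -> a) | (~a -> b)) <-> (((~(a -> b) -> (a -> (a <-> a))) -> ~(b | a)) <-> ~((b -> b) -> (a -> a)))) = 1 -> 1/5 = 1/5

1/5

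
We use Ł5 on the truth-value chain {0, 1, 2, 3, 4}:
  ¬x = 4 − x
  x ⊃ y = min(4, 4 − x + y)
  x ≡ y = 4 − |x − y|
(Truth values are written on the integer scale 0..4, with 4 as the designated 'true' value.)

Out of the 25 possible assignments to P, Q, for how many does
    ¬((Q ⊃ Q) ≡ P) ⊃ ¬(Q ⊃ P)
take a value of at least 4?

value 4: 9 assignments (counts)
value 3: 7 assignments
value 2: 5 assignments
value 1: 3 assignments
value 0: 1 assignment
So 9 of the 25 assignments meet the threshold.

9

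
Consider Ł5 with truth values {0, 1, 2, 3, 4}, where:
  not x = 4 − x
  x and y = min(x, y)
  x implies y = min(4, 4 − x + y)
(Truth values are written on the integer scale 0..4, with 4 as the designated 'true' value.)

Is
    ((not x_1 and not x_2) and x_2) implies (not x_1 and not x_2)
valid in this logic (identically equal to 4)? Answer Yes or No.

At x_1 = 3, x_2 = 4, for instance:
not x_1 = not 3 = 1
not x_2 = not 4 = 0
not x_1 and not x_2 = 1 and 0 = 0
(not x_1 and not x_2) and x_2 = 0 and 4 = 0
((not x_1 and not x_2) and x_2) implies (not x_1 and not x_2) = 0 implies 0 = 4
and checking the remaining 24 assignments likewise gives ≥ 4 in every case.

Yes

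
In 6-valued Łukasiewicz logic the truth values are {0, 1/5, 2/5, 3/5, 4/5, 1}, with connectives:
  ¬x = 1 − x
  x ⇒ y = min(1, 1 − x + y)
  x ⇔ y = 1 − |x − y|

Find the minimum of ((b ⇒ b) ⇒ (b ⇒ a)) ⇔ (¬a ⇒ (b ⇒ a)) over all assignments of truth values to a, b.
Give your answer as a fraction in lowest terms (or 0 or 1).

Take a = 2/5, b = 4/5:
b ⇒ b = 4/5 ⇒ 4/5 = 1
b ⇒ a = 4/5 ⇒ 2/5 = 3/5
(b ⇒ b) ⇒ (b ⇒ a) = 1 ⇒ 3/5 = 3/5
¬a = ¬2/5 = 3/5
b ⇒ a = 4/5 ⇒ 2/5 = 3/5
¬a ⇒ (b ⇒ a) = 3/5 ⇒ 3/5 = 1
((b ⇒ b) ⇒ (b ⇒ a)) ⇔ (¬a ⇒ (b ⇒ a)) = 3/5 ⇔ 1 = 3/5
No assignment yields a value below 3/5, so this is the minimum.

3/5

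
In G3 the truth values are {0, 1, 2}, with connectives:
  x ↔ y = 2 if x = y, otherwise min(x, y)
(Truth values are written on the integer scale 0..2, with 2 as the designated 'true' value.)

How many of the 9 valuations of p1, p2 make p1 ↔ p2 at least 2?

3

p1 = 0, p2 = 0 ↦ 2  ≥
p1 = 0, p2 = 1 ↦ 0  <
p1 = 0, p2 = 2 ↦ 0  <
p1 = 1, p2 = 0 ↦ 0  <
p1 = 1, p2 = 1 ↦ 2  ≥
p1 = 1, p2 = 2 ↦ 1  <
p1 = 2, p2 = 0 ↦ 0  <
p1 = 2, p2 = 1 ↦ 1  <
p1 = 2, p2 = 2 ↦ 2  ≥
So 3 of the 9 assignments meet the threshold.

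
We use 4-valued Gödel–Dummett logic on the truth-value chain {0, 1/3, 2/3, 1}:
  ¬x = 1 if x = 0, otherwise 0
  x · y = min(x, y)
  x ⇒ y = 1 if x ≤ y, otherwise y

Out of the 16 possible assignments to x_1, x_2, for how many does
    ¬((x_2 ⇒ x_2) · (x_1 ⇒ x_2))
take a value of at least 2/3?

x_1 = 0, x_2 = 0 ↦ 0  <
x_1 = 0, x_2 = 1/3 ↦ 0  <
x_1 = 0, x_2 = 2/3 ↦ 0  <
x_1 = 0, x_2 = 1 ↦ 0  <
x_1 = 1/3, x_2 = 0 ↦ 1  ≥
x_1 = 1/3, x_2 = 1/3 ↦ 0  <
x_1 = 1/3, x_2 = 2/3 ↦ 0  <
x_1 = 1/3, x_2 = 1 ↦ 0  <
x_1 = 2/3, x_2 = 0 ↦ 1  ≥
x_1 = 2/3, x_2 = 1/3 ↦ 0  <
x_1 = 2/3, x_2 = 2/3 ↦ 0  <
x_1 = 2/3, x_2 = 1 ↦ 0  <
x_1 = 1, x_2 = 0 ↦ 1  ≥
x_1 = 1, x_2 = 1/3 ↦ 0  <
x_1 = 1, x_2 = 2/3 ↦ 0  <
x_1 = 1, x_2 = 1 ↦ 0  <
So 3 of the 16 assignments meet the threshold.

3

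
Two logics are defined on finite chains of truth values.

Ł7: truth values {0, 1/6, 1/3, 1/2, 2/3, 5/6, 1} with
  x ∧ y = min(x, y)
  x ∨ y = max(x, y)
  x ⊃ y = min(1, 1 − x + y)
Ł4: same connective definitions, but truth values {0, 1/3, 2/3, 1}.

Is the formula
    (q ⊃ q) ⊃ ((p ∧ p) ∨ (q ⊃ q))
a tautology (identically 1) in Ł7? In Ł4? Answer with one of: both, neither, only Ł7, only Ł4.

both

In Ł7: every assignment gives 1 — tautology.
In Ł4: every assignment gives 1 — tautology.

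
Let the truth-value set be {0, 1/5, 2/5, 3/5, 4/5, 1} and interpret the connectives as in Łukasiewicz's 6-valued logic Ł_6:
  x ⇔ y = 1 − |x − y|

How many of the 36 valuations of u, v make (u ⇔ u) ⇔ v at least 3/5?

18

value 1: 6 assignments (counts)
value 4/5: 6 assignments (counts)
value 3/5: 6 assignments (counts)
value 2/5: 6 assignments
value 1/5: 6 assignments
value 0: 6 assignments
So 18 of the 36 assignments meet the threshold.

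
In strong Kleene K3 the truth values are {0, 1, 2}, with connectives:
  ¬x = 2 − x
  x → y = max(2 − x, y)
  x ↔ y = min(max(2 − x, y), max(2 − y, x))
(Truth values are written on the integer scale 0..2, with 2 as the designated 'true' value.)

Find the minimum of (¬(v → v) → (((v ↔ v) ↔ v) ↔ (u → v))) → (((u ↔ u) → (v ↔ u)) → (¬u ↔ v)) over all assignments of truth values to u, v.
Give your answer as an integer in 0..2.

0

Take u = 0, v = 0:
v → v = 0 → 0 = 2
¬(v → v) = ¬2 = 0
v ↔ v = 0 ↔ 0 = 2
(v ↔ v) ↔ v = 2 ↔ 0 = 0
u → v = 0 → 0 = 2
((v ↔ v) ↔ v) ↔ (u → v) = 0 ↔ 2 = 0
¬(v → v) → (((v ↔ v) ↔ v) ↔ (u → v)) = 0 → 0 = 2
u ↔ u = 0 ↔ 0 = 2
v ↔ u = 0 ↔ 0 = 2
(u ↔ u) → (v ↔ u) = 2 → 2 = 2
¬u = ¬0 = 2
¬u ↔ v = 2 ↔ 0 = 0
((u ↔ u) → (v ↔ u)) → (¬u ↔ v) = 2 → 0 = 0
(¬(v → v) → (((v ↔ v) ↔ v) ↔ (u → v))) → (((u ↔ u) → (v ↔ u)) → (¬u ↔ v)) = 2 → 0 = 0
No assignment yields a value below 0, so this is the minimum.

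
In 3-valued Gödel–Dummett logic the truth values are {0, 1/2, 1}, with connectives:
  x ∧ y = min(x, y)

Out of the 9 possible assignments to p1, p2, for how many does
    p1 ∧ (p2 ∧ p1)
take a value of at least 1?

1

p1 = 0, p2 = 0 ↦ 0  <
p1 = 0, p2 = 1/2 ↦ 0  <
p1 = 0, p2 = 1 ↦ 0  <
p1 = 1/2, p2 = 0 ↦ 0  <
p1 = 1/2, p2 = 1/2 ↦ 1/2  <
p1 = 1/2, p2 = 1 ↦ 1/2  <
p1 = 1, p2 = 0 ↦ 0  <
p1 = 1, p2 = 1/2 ↦ 1/2  <
p1 = 1, p2 = 1 ↦ 1  ≥
So 1 of the 9 assignments meets the threshold.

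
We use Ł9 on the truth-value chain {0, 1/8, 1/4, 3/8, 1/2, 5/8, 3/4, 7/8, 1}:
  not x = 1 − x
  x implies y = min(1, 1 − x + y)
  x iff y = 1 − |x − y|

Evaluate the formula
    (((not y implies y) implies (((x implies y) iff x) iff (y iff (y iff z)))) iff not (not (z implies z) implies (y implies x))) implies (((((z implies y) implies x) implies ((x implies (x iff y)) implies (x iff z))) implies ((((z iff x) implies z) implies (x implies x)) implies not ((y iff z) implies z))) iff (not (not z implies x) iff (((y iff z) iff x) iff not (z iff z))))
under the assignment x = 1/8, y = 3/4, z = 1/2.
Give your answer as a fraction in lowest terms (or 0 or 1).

5/8

not y = not 3/4 = 1/4
not y implies y = 1/4 implies 3/4 = 1
x implies y = 1/8 implies 3/4 = 1
(x implies y) iff x = 1 iff 1/8 = 1/8
y iff z = 3/4 iff 1/2 = 3/4
y iff (y iff z) = 3/4 iff 3/4 = 1
((x implies y) iff x) iff (y iff (y iff z)) = 1/8 iff 1 = 1/8
(not y implies y) implies (((x implies y) iff x) iff (y iff (y iff z))) = 1 implies 1/8 = 1/8
z implies z = 1/2 implies 1/2 = 1
not (z implies z) = not 1 = 0
y implies x = 3/4 implies 1/8 = 3/8
not (z implies z) implies (y implies x) = 0 implies 3/8 = 1
not (not (z implies z) implies (y implies x)) = not 1 = 0
((not y implies y) implies (((x implies y) iff x) iff (y iff (y iff z)))) iff not (not (z implies z) implies (y implies x)) = 1/8 iff 0 = 7/8
z implies y = 1/2 implies 3/4 = 1
(z implies y) implies x = 1 implies 1/8 = 1/8
x iff y = 1/8 iff 3/4 = 3/8
x implies (x iff y) = 1/8 implies 3/8 = 1
x iff z = 1/8 iff 1/2 = 5/8
(x implies (x iff y)) implies (x iff z) = 1 implies 5/8 = 5/8
((z implies y) implies x) implies ((x implies (x iff y)) implies (x iff z)) = 1/8 implies 5/8 = 1
z iff x = 1/2 iff 1/8 = 5/8
(z iff x) implies z = 5/8 implies 1/2 = 7/8
x implies x = 1/8 implies 1/8 = 1
((z iff x) implies z) implies (x implies x) = 7/8 implies 1 = 1
y iff z = 3/4 iff 1/2 = 3/4
(y iff z) implies z = 3/4 implies 1/2 = 3/4
not ((y iff z) implies z) = not 3/4 = 1/4
(((z iff x) implies z) implies (x implies x)) implies not ((y iff z) implies z) = 1 implies 1/4 = 1/4
(((z implies y) implies x) implies ((x implies (x iff y)) implies (x iff z))) implies ((((z iff x) implies z) implies (x implies x)) implies not ((y iff z) implies z)) = 1 implies 1/4 = 1/4
not z = not 1/2 = 1/2
not z implies x = 1/2 implies 1/8 = 5/8
not (not z implies x) = not 5/8 = 3/8
y iff z = 3/4 iff 1/2 = 3/4
(y iff z) iff x = 3/4 iff 1/8 = 3/8
z iff z = 1/2 iff 1/2 = 1
not (z iff z) = not 1 = 0
((y iff z) iff x) iff not (z iff z) = 3/8 iff 0 = 5/8
not (not z implies x) iff (((y iff z) iff x) iff not (z iff z)) = 3/8 iff 5/8 = 3/4
((((z implies y) implies x) implies ((x implies (x iff y)) implies (x iff z))) implies ((((z iff x) implies z) implies (x implies x)) implies not ((y iff z) implies z))) iff (not (not z implies x) iff (((y iff z) iff x) iff not (z iff z))) = 1/4 iff 3/4 = 1/2
(((not y implies y) implies (((x implies y) iff x) iff (y iff (y iff z)))) iff not (not (z implies z) implies (y implies x))) implies (((((z implies y) implies x) implies ((x implies (x iff y)) implies (x iff z))) implies ((((z iff x) implies z) implies (x implies x)) implies not ((y iff z) implies z))) iff (not (not z implies x) iff (((y iff z) iff x) iff not (z iff z)))) = 7/8 implies 1/2 = 5/8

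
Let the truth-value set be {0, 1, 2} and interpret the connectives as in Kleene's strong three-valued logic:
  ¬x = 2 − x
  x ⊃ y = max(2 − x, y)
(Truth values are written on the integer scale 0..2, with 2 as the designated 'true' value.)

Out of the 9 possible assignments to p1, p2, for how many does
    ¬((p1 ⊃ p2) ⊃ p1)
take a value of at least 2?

p1 = 0, p2 = 0 ↦ 2  ≥
p1 = 0, p2 = 1 ↦ 2  ≥
p1 = 0, p2 = 2 ↦ 2  ≥
p1 = 1, p2 = 0 ↦ 1  <
p1 = 1, p2 = 1 ↦ 1  <
p1 = 1, p2 = 2 ↦ 1  <
p1 = 2, p2 = 0 ↦ 0  <
p1 = 2, p2 = 1 ↦ 0  <
p1 = 2, p2 = 2 ↦ 0  <
So 3 of the 9 assignments meet the threshold.

3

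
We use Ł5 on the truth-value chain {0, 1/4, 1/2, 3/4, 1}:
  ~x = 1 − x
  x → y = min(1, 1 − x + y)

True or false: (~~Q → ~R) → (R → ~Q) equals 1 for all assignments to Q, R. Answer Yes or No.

Yes

At Q = 1/4, R = 0, for instance:
~Q = ~1/4 = 3/4
~~Q = ~3/4 = 1/4
~R = ~0 = 1
~~Q → ~R = 1/4 → 1 = 1
R → ~Q = 0 → 3/4 = 1
(~~Q → ~R) → (R → ~Q) = 1 → 1 = 1
and checking the remaining 24 assignments likewise gives ≥ 1 in every case.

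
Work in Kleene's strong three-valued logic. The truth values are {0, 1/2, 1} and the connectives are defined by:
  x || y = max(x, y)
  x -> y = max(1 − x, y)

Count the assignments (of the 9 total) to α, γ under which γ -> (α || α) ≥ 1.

α = 0, γ = 0 ↦ 1  ≥
α = 0, γ = 1/2 ↦ 1/2  <
α = 0, γ = 1 ↦ 0  <
α = 1/2, γ = 0 ↦ 1  ≥
α = 1/2, γ = 1/2 ↦ 1/2  <
α = 1/2, γ = 1 ↦ 1/2  <
α = 1, γ = 0 ↦ 1  ≥
α = 1, γ = 1/2 ↦ 1  ≥
α = 1, γ = 1 ↦ 1  ≥
So 5 of the 9 assignments meet the threshold.

5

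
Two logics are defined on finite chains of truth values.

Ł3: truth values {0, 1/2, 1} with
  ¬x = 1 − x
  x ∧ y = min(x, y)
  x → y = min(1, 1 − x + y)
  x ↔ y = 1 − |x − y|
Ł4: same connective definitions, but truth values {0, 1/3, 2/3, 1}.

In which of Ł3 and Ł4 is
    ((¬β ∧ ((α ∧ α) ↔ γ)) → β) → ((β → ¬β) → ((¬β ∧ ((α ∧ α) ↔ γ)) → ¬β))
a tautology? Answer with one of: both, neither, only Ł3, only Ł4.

both

In Ł3: every assignment gives 1 — tautology.
In Ł4: every assignment gives 1 — tautology.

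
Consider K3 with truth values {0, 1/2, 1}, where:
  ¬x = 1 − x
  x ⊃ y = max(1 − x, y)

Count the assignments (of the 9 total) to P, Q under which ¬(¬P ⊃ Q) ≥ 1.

1

P = 0, Q = 0 ↦ 1  ≥
P = 0, Q = 1/2 ↦ 1/2  <
P = 0, Q = 1 ↦ 0  <
P = 1/2, Q = 0 ↦ 1/2  <
P = 1/2, Q = 1/2 ↦ 1/2  <
P = 1/2, Q = 1 ↦ 0  <
P = 1, Q = 0 ↦ 0  <
P = 1, Q = 1/2 ↦ 0  <
P = 1, Q = 1 ↦ 0  <
So 1 of the 9 assignments meets the threshold.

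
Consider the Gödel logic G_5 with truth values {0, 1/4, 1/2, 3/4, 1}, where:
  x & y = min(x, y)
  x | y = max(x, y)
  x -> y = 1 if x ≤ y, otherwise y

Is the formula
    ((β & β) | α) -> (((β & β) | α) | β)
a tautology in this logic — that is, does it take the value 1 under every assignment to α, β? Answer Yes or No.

Yes

At α = 0, β = 1/4, for instance:
β & β = 1/4 & 1/4 = 1/4
(β & β) | α = 1/4 | 0 = 1/4
((β & β) | α) | β = 1/4 | 1/4 = 1/4
((β & β) | α) -> (((β & β) | α) | β) = 1/4 -> 1/4 = 1
and checking the remaining 24 assignments likewise gives ≥ 1 in every case.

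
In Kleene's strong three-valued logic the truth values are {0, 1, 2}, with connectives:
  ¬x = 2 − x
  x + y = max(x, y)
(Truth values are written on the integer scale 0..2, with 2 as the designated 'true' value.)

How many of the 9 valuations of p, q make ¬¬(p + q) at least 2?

p = 0, q = 0 ↦ 0  <
p = 0, q = 1 ↦ 1  <
p = 0, q = 2 ↦ 2  ≥
p = 1, q = 0 ↦ 1  <
p = 1, q = 1 ↦ 1  <
p = 1, q = 2 ↦ 2  ≥
p = 2, q = 0 ↦ 2  ≥
p = 2, q = 1 ↦ 2  ≥
p = 2, q = 2 ↦ 2  ≥
So 5 of the 9 assignments meet the threshold.

5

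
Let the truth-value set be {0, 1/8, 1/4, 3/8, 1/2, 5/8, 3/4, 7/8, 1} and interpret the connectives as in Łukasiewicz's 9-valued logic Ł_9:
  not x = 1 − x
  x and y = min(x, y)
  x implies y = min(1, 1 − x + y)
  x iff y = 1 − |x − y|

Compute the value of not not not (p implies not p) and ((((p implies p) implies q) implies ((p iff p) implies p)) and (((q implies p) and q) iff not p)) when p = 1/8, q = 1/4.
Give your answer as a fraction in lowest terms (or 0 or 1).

not p = not 1/8 = 7/8
p implies not p = 1/8 implies 7/8 = 1
not (p implies not p) = not 1 = 0
not not (p implies not p) = not 0 = 1
not not not (p implies not p) = not 1 = 0
p implies p = 1/8 implies 1/8 = 1
(p implies p) implies q = 1 implies 1/4 = 1/4
p iff p = 1/8 iff 1/8 = 1
(p iff p) implies p = 1 implies 1/8 = 1/8
((p implies p) implies q) implies ((p iff p) implies p) = 1/4 implies 1/8 = 7/8
q implies p = 1/4 implies 1/8 = 7/8
(q implies p) and q = 7/8 and 1/4 = 1/4
not p = not 1/8 = 7/8
((q implies p) and q) iff not p = 1/4 iff 7/8 = 3/8
(((p implies p) implies q) implies ((p iff p) implies p)) and (((q implies p) and q) iff not p) = 7/8 and 3/8 = 3/8
not not not (p implies not p) and ((((p implies p) implies q) implies ((p iff p) implies p)) and (((q implies p) and q) iff not p)) = 0 and 3/8 = 0

0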